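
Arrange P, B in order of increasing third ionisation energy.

P < B

Consider each +2 ion: P²⁺ still has 3 valence electrons; B²⁺ still has 1 valence electron.
All are still removing valence electrons, so compare the +2 ions as you would atoms: IE_3 generally rises across a period (higher Z_eff) and falls down a group (larger shell), subject to the usual subshell exceptions.
Valence configurations: P²⁺ [Ne]3s²3p¹, B²⁺ [He]2s¹.
Tabulated IE_3 (kJ/mol): P 2914, B 3660.
Hence IE_3: P < B.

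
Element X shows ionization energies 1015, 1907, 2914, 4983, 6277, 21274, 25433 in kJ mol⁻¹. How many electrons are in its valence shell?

5

Look for the largest jump between consecutive ionization energies: IE6/IE5 ≈ 3.4, far larger than any earlier ratio.
That jump marks the point where a core electron is being removed. So the atom has 5 valence electrons.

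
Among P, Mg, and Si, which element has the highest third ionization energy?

Mg

The third ionization energy removes an electron from the +2 ion. For each element: P²⁺ still has 3 valence electrons; Mg²⁺ is the bare [Ne] core; Si²⁺ still has 2 valence electrons.
Breaking into a closed-shell core is much more expensive than removing a leftover valence electron — Mg has the largest IE_3 here.
Valence configurations: P²⁺ [Ne]3s²3p¹, Si²⁺ [Ne]3s².
P²⁺ loses a lone 3p electron whereas Si²⁺ must break into a filled 3s² pair, so IE_3(Si) > IE_3(P) even though P has the higher nuclear charge.
Approximate IE_3 values (kJ/mol): P 2914, Mg 7733, Si 3232.
Hence IE_3: P < Si < Mg.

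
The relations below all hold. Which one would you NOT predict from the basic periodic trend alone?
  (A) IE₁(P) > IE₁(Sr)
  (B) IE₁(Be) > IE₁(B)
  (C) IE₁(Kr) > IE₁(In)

(B)

The general trend: IE₁ increases across a period and decreases down a group.
(A) P (period 3, group 15) vs Sr (period 5, group 2): the stated order agrees with the simple trend.
(B) Be (period 2, group 2) vs B (period 2, group 13): the stated order contradicts the simple trend.
(C) Kr (period 4, group 18) vs In (period 5, group 13): the stated order agrees with the simple trend.
The exception is (B): removing B's lone 2p electron is easier than breaking Be's filled 2s².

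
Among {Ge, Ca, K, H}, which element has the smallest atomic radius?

H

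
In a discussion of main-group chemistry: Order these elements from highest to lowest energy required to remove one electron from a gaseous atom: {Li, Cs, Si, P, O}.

Li is in period 2, group 1; O is in period 2, group 16; Si is in period 3, group 14; P is in period 3, group 15; Cs is in period 6, group 1.
Removing the outermost electron gets harder across a period and easier down a group.
Neither a single period nor a single group — weigh both effects.
Li > Cs: they share group 1; the group trend gives Li the larger value.
Si > Li: period and group pull opposite ways; the across-period shift dominates (786 vs 520 kJ/mol).
P > Si: P lies to the right of Si in period 3, so the across-period effect alone puts P higher.
O > P: both effects reinforce here, so O is clearly the higher of the two.
Approximate values (kJ/mol): Li 520, O 1314, Si 786, P 1012, Cs 376.
So from highest to lowest: O > P > Si > Li > Cs.

O > P > Si > Li > Cs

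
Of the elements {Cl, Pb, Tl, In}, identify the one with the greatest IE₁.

Removing the outermost electron gets harder across a period and easier down a group.
Here both period and group differ, so the two effects have to be weighed against each other.
Tl > In: this pair runs against the simple trend — see the exception note.
Pb > Tl: both are in period 6; the period trend gives Pb the larger value.
Cl > Pb: both effects reinforce here, so Cl is clearly the higher of the two.
Note the exception: Tl has a higher first ionization energy than In, contrary to the simple trend — relativistic 6s stabilisation and poor 4f/5d shielding distort the trend for the heavy p-block elements.
Tabulated first ionization energy (kJ/mol): Cl 1251, In 558, Tl 589, Pb 716.
The greatest IE₁ among these belongs to Cl.

Cl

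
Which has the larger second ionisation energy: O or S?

The second ionization energy removes an electron from the +1 ion. For each element: O⁺ still has 5 valence electrons; S⁺ still has 5 valence electrons.
All are still removing valence electrons, so compare the +1 ions as you would atoms: IE_2 generally rises across a period (higher Z_eff) and falls down a group (larger shell), subject to the usual subshell exceptions.
Valence configurations: O⁺ [He]2s²2p³, S⁺ [Ne]3s²3p³.
The numbers (kJ/mol): O 3388, S 2252.
Putting it together, IE_2: S < O.

O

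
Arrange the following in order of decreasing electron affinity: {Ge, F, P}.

F is in period 2, group 17; P is in period 3, group 15; Ge is in period 4, group 14.
Atoms with high Z_eff and room in the valence shell (especially the halogens) have the most exothermic electron affinities.
These span different periods and groups, so the two trends combine.
Ge > P: this pair runs against the simple trend — see the exception note.
F > Ge: relative to Ge, both the across-period and down-group shifts push F's electron affinity up.
Note the exception: Ge has a higher electron affinity than P, contrary to the simple trend — adding an electron to P's half-filled np³ subshell costs electron-pairing energy.
Approximate values (kJ/mol): F 328, P 72, Ge 119.
So from highest to lowest: F > Ge > P.

F > Ge > P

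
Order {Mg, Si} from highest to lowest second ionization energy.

Si > Mg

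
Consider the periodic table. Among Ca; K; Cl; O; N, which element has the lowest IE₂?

Ca

Consider each +1 ion: Ca⁺ still has 1 valence electron; K⁺ is the bare [Ar] core; Cl⁺ still has 6 valence electrons; O⁺ still has 5 valence electrons; N⁺ still has 4 valence electrons.
Usually core removal costs more than valence removal, but here the competition is close: a tightly held n=2 valence electron can cost more to remove than an n=3 core electron, so the actual values have to decide it.
Valence configurations: Ca⁺ [Ar]4s¹, Cl⁺ [Ne]3s²3p⁴, O⁺ [He]2s²2p³, N⁺ [He]2s²2p².
Approximate IE_2 values (kJ/mol): Ca 1145, K 3052, Cl 2298, O 3388, N 2856.
Overall IE_2 order: Ca < Cl < N < K < O.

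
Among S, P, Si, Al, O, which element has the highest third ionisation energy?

O

IE_3 is the cost of taking one more electron from the +2 cation: S²⁺ still has 4 valence electrons; P²⁺ still has 3 valence electrons; Si²⁺ still has 2 valence electrons; Al²⁺ still has 1 valence electron; O²⁺ still has 4 valence electrons.
All are still removing valence electrons, so compare the +2 ions as you would atoms: IE_3 generally rises across a period (higher Z_eff) and falls down a group (larger shell), subject to the usual subshell exceptions.
Valence configurations: S²⁺ [Ne]3s²3p², P²⁺ [Ne]3s²3p¹, Si²⁺ [Ne]3s², Al²⁺ [Ne]3s¹, O²⁺ [He]2s²2p².
P²⁺ loses a lone 3p electron whereas Si²⁺ must break into a filled 3s² pair, so IE_3(Si) > IE_3(P) even though P has the higher nuclear charge.
The numbers (kJ/mol): S 3357, P 2914, Si 3232, Al 2745, O 5300.
Hence IE_3: Al < P < Si < S < O.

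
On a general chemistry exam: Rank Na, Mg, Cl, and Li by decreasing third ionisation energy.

The third ionization energy removes an electron from the +2 ion. For each element: Na²⁺ is already 1 electron into the core; Mg²⁺ is the bare [Ne] core; Cl²⁺ still has 5 valence electrons; Li²⁺ is already 1 electron into the core.
Core electrons are held far more tightly than valence electrons, so Na, Mg and Li top the IE_3 order.
Approximate IE_3 values (kJ/mol): Na 6910, Mg 7733, Cl 3822, Li 11815.
Putting it together, IE_3: Cl < Na < Mg < Li.

Li > Mg > Na > Cl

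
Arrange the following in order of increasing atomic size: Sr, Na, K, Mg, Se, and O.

Moving right in a period, electrons are added to the same shell under a stronger nuclear pull, so atoms get smaller; moving down, a new shell is opened and atoms get larger.
Here both period and group differ, so the two effects have to be weighed against each other.
Se > O: Se sits below O in group 16, so the down-group effect alone puts Se larger.
Mg > Se: the two effects oppose for this pair; the across-period effect wins (139 vs 116 pm).
Na > Mg: both are in period 3; the period trend gives Na the larger value.
Sr > Na: period and group pull opposite ways; the down-group shift dominates (185 vs 155 pm).
K > Sr: the two effects oppose for this pair; the across-period effect wins (196 vs 185 pm).
For reference (pm): O 63, Na 155, Mg 139, K 196, Se 116, Sr 185.
So from smallest to largest: O < Se < Mg < Na < Sr < K.

O, Se, Mg, Na, Sr, K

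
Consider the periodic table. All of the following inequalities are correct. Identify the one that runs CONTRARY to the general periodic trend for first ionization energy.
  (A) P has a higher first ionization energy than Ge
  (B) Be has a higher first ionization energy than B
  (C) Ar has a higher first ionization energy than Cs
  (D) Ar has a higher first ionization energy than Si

(B)

The general trend: first ionization energy increases across a period and decreases down a group.
(A) P (period 3, group 15) vs Ge (period 4, group 14): the stated order agrees with the simple trend.
(B) Be (period 2, group 2) vs B (period 2, group 13): the stated order contradicts the simple trend.
(C) Ar (period 3, group 18) vs Cs (period 6, group 1): the stated order agrees with the simple trend.
(D) Ar (period 3, group 18) vs Si (period 3, group 14): the stated order agrees with the simple trend.
The exception is (B): removing B's lone 2p electron is easier than breaking Be's filled 2s².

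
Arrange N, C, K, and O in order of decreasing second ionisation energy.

O > K > N > C

The second ionization energy removes an electron from the +1 ion. For each element: N⁺ still has 4 valence electrons; C⁺ still has 3 valence electrons; K⁺ is the bare [Ar] core; O⁺ still has 5 valence electrons.
Usually core removal costs more than valence removal, but here the competition is close: a tightly held n=2 valence electron can cost more to remove than an n=3 core electron, so the actual values have to decide it.
Valence configurations: N⁺ [He]2s²2p², C⁺ [He]2s²2p¹, O⁺ [He]2s²2p³.
The numbers (kJ/mol): N 2856, C 2353, K 3052, O 3388.
Overall IE_2 order: C < N < K < O.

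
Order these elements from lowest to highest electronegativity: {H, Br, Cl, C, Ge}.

Ge < H < C < Br < Cl

H is in period 1, group 1; C is in period 2, group 14; Cl is in period 3, group 17; Ge is in period 4, group 14; Br is in period 4, group 17.
Electronegativity increases across a period and decreases down a group, tracking effective nuclear charge and atomic size.
Here both period and group differ, so the two effects have to be weighed against each other.
H > Ge: the two effects oppose for this pair; the down-group effect wins (2.20 vs 2.01).
C > H: period and group pull opposite ways; the across-period shift dominates (2.55 vs 2.20).
Br > C: the two effects oppose for this pair; the across-period effect wins (2.96 vs 2.55).
Cl > Br: they share group 17; the group trend gives Cl the larger value.
Tabulated electronegativity (Pauling): H 2.20, C 2.55, Cl 3.16, Ge 2.01, Br 2.96.
So from lowest to highest: Ge < H < C < Br < Cl.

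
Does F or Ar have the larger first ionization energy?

F

Removing the outermost electron gets harder across a period and easier down a group.
A diagonal step moves right (one effect) and down (the opposite effect) at once.
F > Ar: period and group pull opposite ways; the down-group shift dominates (1681 vs 1521 kJ/mol).
Tabulated first ionization energy (kJ/mol): F 1681, Ar 1521.
So F has the larger first ionization energy (F > Ar).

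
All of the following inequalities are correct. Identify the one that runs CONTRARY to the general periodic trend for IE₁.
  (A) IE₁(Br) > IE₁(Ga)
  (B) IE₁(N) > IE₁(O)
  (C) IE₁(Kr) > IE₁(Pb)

(B)

The general trend: IE₁ increases across a period and decreases down a group.
(A) Br (period 4, group 17) vs Ga (period 4, group 13): the stated order agrees with the simple trend.
(B) N (period 2, group 15) vs O (period 2, group 16): the stated order contradicts the simple trend.
(C) Kr (period 4, group 18) vs Pb (period 6, group 14): the stated order agrees with the simple trend.
The exception is (B): pairing an electron in O's 2p⁴ costs repulsion energy, so O ionizes more easily than half-filled N (2p³).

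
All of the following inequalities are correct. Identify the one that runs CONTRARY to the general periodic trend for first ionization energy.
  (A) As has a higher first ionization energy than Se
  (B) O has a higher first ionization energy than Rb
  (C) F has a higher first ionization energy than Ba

(A)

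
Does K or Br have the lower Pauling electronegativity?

K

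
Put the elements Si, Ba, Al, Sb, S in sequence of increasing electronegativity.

Smaller atoms with higher effective nuclear charge are more electronegative.
Neither a single period nor a single group — weigh both effects.
Al > Ba: relative to Ba, both the across-period and down-group shifts push Al's electronegativity up.
Si > Al: Si lies to the right of Al in period 3, so the across-period effect alone puts Si higher.
Sb > Si: the two effects oppose for this pair; the across-period effect wins (2.05 vs 1.90).
S > Sb: relative to Sb, both the across-period and down-group shifts push S's electronegativity up.
For reference (Pauling): Al 1.61, Si 1.90, S 2.58, Sb 2.05, Ba 0.89.
So from lowest to highest: Ba < Al < Si < Sb < S.

Ba < Al < Si < Sb < S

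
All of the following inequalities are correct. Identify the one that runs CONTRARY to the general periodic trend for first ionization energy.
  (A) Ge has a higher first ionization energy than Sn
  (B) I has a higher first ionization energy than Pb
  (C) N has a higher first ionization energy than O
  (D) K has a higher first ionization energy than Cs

(C)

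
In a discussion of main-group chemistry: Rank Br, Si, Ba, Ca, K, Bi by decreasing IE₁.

Br > Si > Bi > Ca > Ba > K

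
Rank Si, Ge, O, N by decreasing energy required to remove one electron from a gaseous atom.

N, O, Si, Ge

N is in period 2, group 15; O is in period 2, group 16; Si is in period 3, group 14; Ge is in period 4, group 14.
IE₁ increases left→right with effective nuclear charge and decreases top→bottom as the valence shell moves farther out.
Here both period and group differ, so the two effects have to be weighed against each other.
Si > Ge: Si sits above Ge in group 14, so the down-group effect alone puts Si higher.
O > Si: both effects reinforce here, so O is clearly the higher of the two.
N > O: this pair runs against the simple trend — see the exception note.
Note the exception: N has a higher first ionization energy than O, contrary to the simple trend — pairing an electron in O's 2p⁴ costs repulsion energy, so O ionizes more easily than half-filled N (2p³).
Tabulated first ionization energy (kJ/mol): N 1402, O 1314, Si 786, Ge 762.
So from highest to lowest: N > O > Si > Ge.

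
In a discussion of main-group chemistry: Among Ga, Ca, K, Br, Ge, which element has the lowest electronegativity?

K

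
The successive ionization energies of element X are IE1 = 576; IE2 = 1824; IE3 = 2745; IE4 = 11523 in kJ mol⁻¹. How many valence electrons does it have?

3

Look for the largest jump between consecutive ionization energies: IE4/IE3 ≈ 4.2, far larger than any earlier ratio.
That jump marks the point where a core electron is being removed. So the atom has 3 valence electrons.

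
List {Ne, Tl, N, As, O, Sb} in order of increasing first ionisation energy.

Tl, Sb, As, O, N, Ne

N is in period 2, group 15; O is in period 2, group 16; Ne is in period 2, group 18; As is in period 4, group 15; Sb is in period 5, group 15; Tl is in period 6, group 13.
IE₁ increases left→right with effective nuclear charge and decreases top→bottom as the valence shell moves farther out.
These span different periods and groups, so the two trends combine.
Sb > Tl: relative to Tl, both the across-period and down-group shifts push Sb's first ionization energy up.
As > Sb: they share group 15; the group trend gives As the larger value.
O > As: relative to As, both the across-period and down-group shifts push O's first ionization energy up.
N > O: this pair runs against the simple trend — see the exception note.
Ne > N: Ne lies to the right of N in period 2, so the across-period effect alone puts Ne higher.
Note the exception: N has a higher first ionization energy than O, contrary to the simple trend — pairing an electron in O's 2p⁴ costs repulsion energy, so O ionizes more easily than half-filled N (2p³).
For reference (kJ/mol): N 1402, O 1314, Ne 2081, As 947, Sb 831, Tl 589.
So from lowest to highest: Tl < Sb < As < O < N < Ne.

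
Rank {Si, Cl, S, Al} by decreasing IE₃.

After 2 electrons have been removed, what remains? Si²⁺ still has 2 valence electrons; Cl²⁺ still has 5 valence electrons; S²⁺ still has 4 valence electrons; Al²⁺ still has 1 valence electron.
All are still removing valence electrons, so compare the +2 ions as you would atoms: IE_3 generally rises across a period (higher Z_eff) and falls down a group (larger shell), subject to the usual subshell exceptions.
Valence configurations: Si²⁺ [Ne]3s², Cl²⁺ [Ne]3s²3p³, S²⁺ [Ne]3s²3p², Al²⁺ [Ne]3s¹.
Tabulated IE_3 (kJ/mol): Si 3232, Cl 3822, S 3357, Al 2745.
Hence IE_3: Al < Si < S < Cl.

Cl > S > Si > Al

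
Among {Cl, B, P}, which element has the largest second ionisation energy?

B

Consider each +1 ion: Cl⁺ still has 6 valence electrons; B⁺ still has 2 valence electrons; P⁺ still has 4 valence electrons.
All are still removing valence electrons, so compare the +1 ions as you would atoms: IE_2 generally rises across a period (higher Z_eff) and falls down a group (larger shell), subject to the usual subshell exceptions.
Valence configurations: Cl⁺ [Ne]3s²3p⁴, B⁺ [He]2s², P⁺ [Ne]3s²3p².
Approximate IE_2 values (kJ/mol): Cl 2298, B 2427, P 1907.
Overall IE_2 order: P < Cl < B.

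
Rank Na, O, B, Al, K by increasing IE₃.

Al < B < K < O < Na

The third ionization energy removes an electron from the +2 ion. For each element: Na²⁺ is already 1 electron into the core; O²⁺ still has 4 valence electrons; B²⁺ still has 1 valence electron; Al²⁺ still has 1 valence electron; K²⁺ is already 1 electron into the core.
Usually core removal costs more than valence removal, but here the competition is close: a tightly held n=2 valence electron can cost more to remove than an n=3 core electron, so the actual values have to decide it.
Valence configurations: O²⁺ [He]2s²2p², B²⁺ [He]2s¹, Al²⁺ [Ne]3s¹.
The numbers (kJ/mol): Na 6910, O 5300, B 3660, Al 2745, K 4420.
Putting it together, IE_3: Al < B < K < O < Na.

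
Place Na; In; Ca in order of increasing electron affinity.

Ca < In < Na

Na is in period 3, group 1; Ca is in period 4, group 2; In is in period 5, group 13.
EA tends to increase across a period and decrease down a group, though the pattern is less regular than for IE or radius.
These sit on a diagonal, where the across-period and down-group effects partly cancel.
In > Ca: period and group pull opposite ways; the across-period shift dominates (29 vs 2 kJ/mol).
Na > In: period and group pull opposite ways; the down-group shift dominates (53 vs 29 kJ/mol).
Approximate values (kJ/mol): Na 53, Ca 2, In 29.
So from lowest to highest: Ca < In < Na.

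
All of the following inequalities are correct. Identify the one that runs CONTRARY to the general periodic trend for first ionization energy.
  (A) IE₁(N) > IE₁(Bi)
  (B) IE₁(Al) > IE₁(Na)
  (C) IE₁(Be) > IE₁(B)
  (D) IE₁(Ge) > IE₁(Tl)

(C)

The general trend: first ionization energy increases across a period and decreases down a group.
(A) N (period 2, group 15) vs Bi (period 6, group 15): the stated order agrees with the simple trend.
(B) Al (period 3, group 13) vs Na (period 3, group 1): the stated order agrees with the simple trend.
(C) Be (period 2, group 2) vs B (period 2, group 13): the stated order contradicts the simple trend.
(D) Ge (period 4, group 14) vs Tl (period 6, group 13): the stated order agrees with the simple trend.
The exception is (C): removing B's lone 2p electron is easier than breaking Be's filled 2s².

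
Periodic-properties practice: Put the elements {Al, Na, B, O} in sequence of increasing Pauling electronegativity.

Na, Al, B, O

Electronegativity increases across a period and decreases down a group, tracking effective nuclear charge and atomic size.
Neither a single period nor a single group — weigh both effects.
Al > Na: Al lies to the right of Na in period 3, so the across-period effect alone puts Al higher.
B > Al: they share group 13; the group trend gives B the larger value.
O > B: both are in period 2; the period trend gives O the larger value.
Tabulated electronegativity (Pauling): B 2.04, O 3.44, Na 0.93, Al 1.61.
So from lowest to highest: Na < Al < B < O.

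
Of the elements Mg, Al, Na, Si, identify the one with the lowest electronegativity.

Na

Smaller atoms with higher effective nuclear charge are more electronegative.
All lie in period 3, so electronegativity increases left to right.
The lowest electronegativity among these belongs to Na.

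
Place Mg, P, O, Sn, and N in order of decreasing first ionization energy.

Across a period the outer electron is held more tightly (higher IE₁); down a group it sits in a higher shell, more shielded, and comes off more easily.
Neither a single period nor a single group — weigh both effects.
Mg > Sn: period and group pull opposite ways; the down-group shift dominates (738 vs 709 kJ/mol).
P > Mg: P lies to the right of Mg in period 3, so the across-period effect alone puts P higher.
O > P: both effects reinforce here, so O is clearly the higher of the two.
N > O: this pair runs against the simple trend — see the exception note.
Note the exception: N has a higher first ionization energy than O, contrary to the simple trend — pairing an electron in O's 2p⁴ costs repulsion energy, so O ionizes more easily than half-filled N (2p³).
Tabulated first ionization energy (kJ/mol): N 1402, O 1314, Mg 738, P 1012, Sn 709.
So from highest to lowest: N > O > P > Mg > Sn.

N, O, P, Mg, Sn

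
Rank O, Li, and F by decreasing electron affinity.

F > O > Li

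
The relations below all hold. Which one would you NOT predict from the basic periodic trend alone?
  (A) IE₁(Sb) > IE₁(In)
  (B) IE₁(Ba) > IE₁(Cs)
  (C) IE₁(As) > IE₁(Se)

The general trend: first ionisation energy increases across a period and decreases down a group.
(A) Sb (period 5, group 15) vs In (period 5, group 13): the stated order agrees with the simple trend.
(B) Ba (period 6, group 2) vs Cs (period 6, group 1): the stated order agrees with the simple trend.
(C) As (period 4, group 15) vs Se (period 4, group 16): the stated order contradicts the simple trend.
The exception is (C): Se (4p⁴) ionizes more easily than half-filled As (4p³).

(C)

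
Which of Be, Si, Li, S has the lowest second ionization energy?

The second ionization energy removes an electron from the +1 ion. For each element: Be⁺ still has 1 valence electron; Si⁺ still has 3 valence electrons; Li⁺ is the bare [He] core; S⁺ still has 5 valence electrons.
Core electrons are held far more tightly than valence electrons, so Li tops the IE_2 order.
Valence configurations: Be⁺ [He]2s¹, Si⁺ [Ne]3s²3p¹, S⁺ [Ne]3s²3p³.
Approximate IE_2 values (kJ/mol): Be 1757, Si 1577, Li 7298, S 2252.
So the second ionization energies run Si < Be < S < Li.

Si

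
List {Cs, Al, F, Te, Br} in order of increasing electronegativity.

Cs, Al, Te, Br, F

EN rises left→right (higher Z_eff, smaller atoms) and falls top→bottom (larger, more shielded atoms).
Here both period and group differ, so the two effects have to be weighed against each other.
Al > Cs: both effects reinforce here, so Al is clearly the higher of the two.
Te > Al: period and group pull opposite ways; the across-period shift dominates (2.10 vs 1.61).
Br > Te: both effects reinforce here, so Br is clearly the higher of the two.
F > Br: F sits above Br in group 17, so the down-group effect alone puts F higher.
Tabulated electronegativity (Pauling): F 3.98, Al 1.61, Br 2.96, Te 2.10, Cs 0.79.
So from lowest to highest: Cs < Al < Te < Br < F.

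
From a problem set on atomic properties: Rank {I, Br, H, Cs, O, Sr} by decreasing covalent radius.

Across a period the added protons contract the valence shell; down a group each new principal shell makes the atom larger.
These span different periods and groups, so the two trends combine.
O > H: the two effects oppose for this pair; the down-group effect wins (63 vs 32 pm).
Br > O: the two effects oppose for this pair; the down-group effect wins (114 vs 63 pm).
I > Br: they share group 17; the group trend gives I the larger value.
Sr > I: both are in period 5; the period trend gives Sr the larger value.
Cs > Sr: relative to Sr, both the across-period and down-group shifts push Cs's atomic radius up.
Approximate values (pm): H 32, O 63, Br 114, Sr 185, I 133, Cs 232.
So from largest to smallest: Cs > Sr > I > Br > O > H.

Cs > Sr > I > Br > O > H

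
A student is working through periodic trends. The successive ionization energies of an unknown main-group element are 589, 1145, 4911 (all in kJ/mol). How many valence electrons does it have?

2

Look for the largest jump between consecutive ionization energies: IE3/IE2 ≈ 4.3, far larger than any earlier ratio.
That jump marks the point where a core electron is being removed. So the atom has 2 valence electrons.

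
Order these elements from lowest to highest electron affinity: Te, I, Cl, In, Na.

In < Na < Te < I < Cl

Na is in period 3, group 1; Cl is in period 3, group 17; In is in period 5, group 13; Te is in period 5, group 16; I is in period 5, group 17.
Adding an electron releases more energy for atoms nearer the top right (short of the noble gases).
Neither a single period nor a single group — weigh both effects.
Na > In: the two effects oppose for this pair; the down-group effect wins (53 vs 29 kJ/mol).
Te > Na: the two effects oppose for this pair; the across-period effect wins (190 vs 53 kJ/mol).
I > Te: both are in period 5; the period trend gives I the larger value.
Cl > I: Cl sits above I in group 17, so the down-group effect alone puts Cl higher.
For reference (kJ/mol): Na 53, Cl 349, In 29, Te 190, I 295.
So from lowest to highest: In < Na < Te < I < Cl.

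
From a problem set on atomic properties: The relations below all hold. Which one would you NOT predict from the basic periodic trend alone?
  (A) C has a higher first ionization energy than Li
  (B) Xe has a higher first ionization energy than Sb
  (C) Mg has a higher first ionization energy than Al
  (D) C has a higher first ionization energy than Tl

(C)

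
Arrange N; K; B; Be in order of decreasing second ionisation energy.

K > N > B > Be

Consider each +1 ion: N⁺ still has 4 valence electrons; K⁺ is the bare [Ar] core; B⁺ still has 2 valence electrons; Be⁺ still has 1 valence electron.
Breaking into a closed-shell core is much more expensive than removing a leftover valence electron — K has the largest IE_2 here.
Valence configurations: N⁺ [He]2s²2p², B⁺ [He]2s², Be⁺ [He]2s¹.
Tabulated IE_2 (kJ/mol): N 2856, K 3052, B 2427, Be 1757.
So the second ionization energies run Be < B < N < K.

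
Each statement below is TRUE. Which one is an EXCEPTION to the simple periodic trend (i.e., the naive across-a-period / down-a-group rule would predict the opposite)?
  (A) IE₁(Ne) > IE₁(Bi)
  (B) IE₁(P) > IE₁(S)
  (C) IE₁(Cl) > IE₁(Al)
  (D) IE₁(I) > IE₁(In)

(B)

The general trend: IE₁ increases across a period and decreases down a group.
(A) Ne (period 2, group 18) vs Bi (period 6, group 15): the stated order agrees with the simple trend.
(B) P (period 3, group 15) vs S (period 3, group 16): the stated order contradicts the simple trend.
(C) Cl (period 3, group 17) vs Al (period 3, group 13): the stated order agrees with the simple trend.
(D) I (period 5, group 17) vs In (period 5, group 13): the stated order agrees with the simple trend.
The exception is (B): S (3p⁴) ionizes more easily than half-filled P (3p³) because the paired 3p electron in S is pushed out by e⁻–e⁻ repulsion.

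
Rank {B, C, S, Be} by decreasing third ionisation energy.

Be > C > B > S

Consider each +2 ion: B²⁺ still has 1 valence electron; C²⁺ still has 2 valence electrons; S²⁺ still has 4 valence electrons; Be²⁺ is the bare [He] core.
Pulling an electron out of a noble-gas core costs far more than removing a remaining valence electron, so Be sits at the high end of IE_3.
Valence configurations: B²⁺ [He]2s¹, C²⁺ [He]2s², S²⁺ [Ne]3s²3p².
Tabulated IE_3 (kJ/mol): B 3660, C 4620, S 3357, Be 14849.
Hence IE_3: S < B < C < Be.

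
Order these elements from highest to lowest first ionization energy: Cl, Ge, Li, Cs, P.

Cl > P > Ge > Li > Cs

Across a period the outer electron is held more tightly (higher IE₁); down a group it sits in a higher shell, more shielded, and comes off more easily.
These span different periods and groups, so the two trends combine.
Li > Cs: they share group 1; the group trend gives Li the larger value.
Ge > Li: the two effects oppose for this pair; the across-period effect wins (762 vs 520 kJ/mol).
P > Ge: relative to Ge, both the across-period and down-group shifts push P's first ionization energy up.
Cl > P: both are in period 3; the period trend gives Cl the larger value.
Tabulated first ionization energy (kJ/mol): Li 520, P 1012, Cl 1251, Ge 762, Cs 376.
So from highest to lowest: Cl > P > Ge > Li > Cs.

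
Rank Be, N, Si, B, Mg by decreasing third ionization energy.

Be, Mg, N, B, Si

The third ionization energy removes an electron from the +2 ion. For each element: Be²⁺ is the bare [He] core; N²⁺ still has 3 valence electrons; Si²⁺ still has 2 valence electrons; B²⁺ still has 1 valence electron; Mg²⁺ is the bare [Ne] core.
Breaking into a closed-shell core is much more expensive than removing a leftover valence electron — Mg and Be have the largest IE_3 here.
Valence configurations: N²⁺ [He]2s²2p¹, Si²⁺ [Ne]3s², B²⁺ [He]2s¹.
Tabulated IE_3 (kJ/mol): Be 14849, N 4578, Si 3232, B 3660, Mg 7733.
So the third ionization energies run Si < B < N < Mg < Be.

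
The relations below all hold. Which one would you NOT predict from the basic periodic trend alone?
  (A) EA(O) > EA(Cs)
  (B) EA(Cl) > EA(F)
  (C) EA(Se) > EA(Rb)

The general trend: electron affinity increases across a period and decreases down a group.
(A) O (period 2, group 16) vs Cs (period 6, group 1): the stated order agrees with the simple trend.
(B) Cl (period 3, group 17) vs F (period 2, group 17): the stated order contradicts the simple trend.
(C) Se (period 4, group 16) vs Rb (period 5, group 1): the stated order agrees with the simple trend.
The exception is (B): F's small 2p subshell makes the incoming electron feel strong e⁻–e⁻ repulsion, so Cl actually releases more energy on gaining an electron.

(B)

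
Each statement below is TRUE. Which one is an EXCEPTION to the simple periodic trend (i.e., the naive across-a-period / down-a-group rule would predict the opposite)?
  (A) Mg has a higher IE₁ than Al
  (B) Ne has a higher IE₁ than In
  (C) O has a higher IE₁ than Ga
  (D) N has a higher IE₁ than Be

The general trend: IE₁ increases across a period and decreases down a group.
(A) Mg (period 3, group 2) vs Al (period 3, group 13): the stated order contradicts the simple trend.
(B) Ne (period 2, group 18) vs In (period 5, group 13): the stated order agrees with the simple trend.
(C) O (period 2, group 16) vs Ga (period 4, group 13): the stated order agrees with the simple trend.
(D) N (period 2, group 15) vs Be (period 2, group 2): the stated order agrees with the simple trend.
The exception is (A): Al's single 3p electron is easier to remove than one from Mg's filled 3s².

(A)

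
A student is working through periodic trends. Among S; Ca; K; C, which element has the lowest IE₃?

S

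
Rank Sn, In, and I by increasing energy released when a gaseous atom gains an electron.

In, Sn, I

In is in period 5, group 13; Sn is in period 5, group 14; I is in period 5, group 17.
Atoms with high Z_eff and room in the valence shell (especially the halogens) have the most exothermic electron affinities.
All lie in period 5, so electron affinity increases left to right.
So from lowest to highest: In < Sn < I.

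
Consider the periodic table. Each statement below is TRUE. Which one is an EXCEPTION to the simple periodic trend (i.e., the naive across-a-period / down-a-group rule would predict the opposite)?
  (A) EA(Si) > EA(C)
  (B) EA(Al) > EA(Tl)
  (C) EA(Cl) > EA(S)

(A)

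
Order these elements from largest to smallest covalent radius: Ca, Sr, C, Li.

Sr > Ca > Li > C

Li is in period 2, group 1; C is in period 2, group 14; Ca is in period 4, group 2; Sr is in period 5, group 2.
Across a period the added protons contract the valence shell; down a group each new principal shell makes the atom larger.
Here both period and group differ, so the two effects have to be weighed against each other.
Li > C: both are in period 2; the period trend gives Li the larger value.
Ca > Li: period and group pull opposite ways; the down-group shift dominates (171 vs 133 pm).
Sr > Ca: they share group 2; the group trend gives Sr the larger value.
Approximate values (pm): Li 133, C 75, Ca 171, Sr 185.
So from largest to smallest: Sr > Ca > Li > C.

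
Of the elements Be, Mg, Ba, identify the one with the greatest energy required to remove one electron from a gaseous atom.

Be is in period 2, group 2; Mg is in period 3, group 2; Ba is in period 6, group 2.
Across a period the outer electron is held more tightly (higher IE₁); down a group it sits in a higher shell, more shielded, and comes off more easily.
All are in group 2, so first ionization energy increases up the group.
The greatest energy required to remove one electron from a gaseous atom among these belongs to Be.

Be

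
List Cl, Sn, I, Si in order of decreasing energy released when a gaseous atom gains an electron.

Cl > I > Si > Sn

Si is in period 3, group 14; Cl is in period 3, group 17; Sn is in period 5, group 14; I is in period 5, group 17.
Atoms with high Z_eff and room in the valence shell (especially the halogens) have the most exothermic electron affinities.
These span different periods and groups, so the two trends combine.
Si > Sn: they share group 14; the group trend gives Si the larger value.
I > Si: period and group pull opposite ways; the across-period shift dominates (295 vs 134 kJ/mol).
Cl > I: they share group 17; the group trend gives Cl the larger value.
For reference (kJ/mol): Si 134, Cl 349, Sn 107, I 295.
So from highest to lowest: Cl > I > Si > Sn.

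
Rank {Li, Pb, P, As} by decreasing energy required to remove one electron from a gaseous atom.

Li is in period 2, group 1; P is in period 3, group 15; As is in period 4, group 15; Pb is in period 6, group 14.
IE₁ increases left→right with effective nuclear charge and decreases top→bottom as the valence shell moves farther out.
Neither a single period nor a single group — weigh both effects.
Pb > Li: the two effects oppose for this pair; the across-period effect wins (716 vs 520 kJ/mol).
As > Pb: relative to Pb, both the across-period and down-group shifts push As's first ionization energy up.
P > As: P sits above As in group 15, so the down-group effect alone puts P higher.
Approximate values (kJ/mol): Li 520, P 1012, As 947, Pb 716.
So from highest to lowest: P > As > Pb > Li.

P, As, Pb, Li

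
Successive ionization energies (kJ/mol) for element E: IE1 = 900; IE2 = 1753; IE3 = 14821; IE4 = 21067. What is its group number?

Group 2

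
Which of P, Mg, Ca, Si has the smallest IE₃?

P

The third ionization energy removes an electron from the +2 ion. For each element: P²⁺ still has 3 valence electrons; Mg²⁺ is the bare [Ne] core; Ca²⁺ is the bare [Ar] core; Si²⁺ still has 2 valence electrons.
Breaking into a closed-shell core is much more expensive than removing a leftover valence electron — Ca and Mg have the largest IE_3 here.
Valence configurations: P²⁺ [Ne]3s²3p¹, Si²⁺ [Ne]3s².
P²⁺ loses a lone 3p electron whereas Si²⁺ must break into a filled 3s² pair, so IE_3(Si) > IE_3(P) even though P has the higher nuclear charge.
Approximate IE_3 values (kJ/mol): P 2914, Mg 7733, Ca 4912, Si 3232.
Putting it together, IE_3: P < Si < Ca < Mg.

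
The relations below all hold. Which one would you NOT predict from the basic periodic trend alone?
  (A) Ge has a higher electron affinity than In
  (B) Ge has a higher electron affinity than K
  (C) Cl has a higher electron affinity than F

The general trend: electron affinity increases across a period and decreases down a group.
(A) Ge (period 4, group 14) vs In (period 5, group 13): the stated order agrees with the simple trend.
(B) Ge (period 4, group 14) vs K (period 4, group 1): the stated order agrees with the simple trend.
(C) Cl (period 3, group 17) vs F (period 2, group 17): the stated order contradicts the simple trend.
The exception is (C): F's small 2p subshell makes the incoming electron feel strong e⁻–e⁻ repulsion, so Cl actually releases more energy on gaining an electron.

(C)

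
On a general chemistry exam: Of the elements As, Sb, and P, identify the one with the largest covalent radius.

Atomic radius shrinks across a period as nuclear charge pulls the same shell inward, and grows down a group as new shells are added.
All are in group 15, so atomic radius increases down the group.
The largest covalent radius among these belongs to Sb.

Sb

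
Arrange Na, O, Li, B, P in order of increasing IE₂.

The second ionization energy removes an electron from the +1 ion. For each element: Na⁺ is the bare [Ne] core; O⁺ still has 5 valence electrons; Li⁺ is the bare [He] core; B⁺ still has 2 valence electrons; P⁺ still has 4 valence electrons.
Breaking into a closed-shell core is much more expensive than removing a leftover valence electron — Na and Li have the largest IE_2 here.
Valence configurations: O⁺ [He]2s²2p³, B⁺ [He]2s², P⁺ [Ne]3s²3p².
Tabulated IE_2 (kJ/mol): Na 4562, O 3388, Li 7298, B 2427, P 1907.
Hence IE_2: P < B < O < Na < Li.

P, B, O, Na, Li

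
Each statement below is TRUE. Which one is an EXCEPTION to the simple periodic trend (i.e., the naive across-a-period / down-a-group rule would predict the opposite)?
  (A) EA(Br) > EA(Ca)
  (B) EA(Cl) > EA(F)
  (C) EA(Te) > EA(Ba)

(B)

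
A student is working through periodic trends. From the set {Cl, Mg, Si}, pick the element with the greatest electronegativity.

Cl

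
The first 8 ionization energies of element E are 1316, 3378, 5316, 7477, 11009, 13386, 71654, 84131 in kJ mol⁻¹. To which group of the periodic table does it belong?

Look for the largest jump between consecutive ionization energies: IE7/IE6 ≈ 5.4, far larger than any earlier ratio.
That jump marks the point where a core electron is being removed. So the atom has 6 valence electrons.
A main-group element with 6 valence electrons is in group 16.

Group 16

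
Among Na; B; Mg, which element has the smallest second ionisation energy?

Mg

The second ionization energy removes an electron from the +1 ion. For each element: Na⁺ is the bare [Ne] core; B⁺ still has 2 valence electrons; Mg⁺ still has 1 valence electron.
Core electrons are held far more tightly than valence electrons, so Na tops the IE_2 order.
Valence configurations: B⁺ [He]2s², Mg⁺ [Ne]3s¹.
The numbers (kJ/mol): Na 4562, B 2427, Mg 1451.
So the second ionization energies run Mg < B < Na.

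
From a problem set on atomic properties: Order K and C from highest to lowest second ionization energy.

K > C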